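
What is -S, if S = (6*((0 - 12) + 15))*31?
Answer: -558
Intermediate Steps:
S = 558 (S = (6*(-12 + 15))*31 = (6*3)*31 = 18*31 = 558)
-S = -1*558 = -558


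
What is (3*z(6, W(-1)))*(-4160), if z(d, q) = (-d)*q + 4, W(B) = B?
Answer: -124800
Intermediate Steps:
z(d, q) = 4 - d*q (z(d, q) = -d*q + 4 = 4 - d*q)
(3*z(6, W(-1)))*(-4160) = (3*(4 - 1*6*(-1)))*(-4160) = (3*(4 + 6))*(-4160) = (3*10)*(-4160) = 30*(-4160) = -124800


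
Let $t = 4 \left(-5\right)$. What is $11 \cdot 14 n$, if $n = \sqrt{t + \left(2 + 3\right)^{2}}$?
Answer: $154 \sqrt{5} \approx 344.35$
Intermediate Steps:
$t = -20$
$n = \sqrt{5}$ ($n = \sqrt{-20 + \left(2 + 3\right)^{2}} = \sqrt{-20 + 5^{2}} = \sqrt{-20 + 25} = \sqrt{5} \approx 2.2361$)
$11 \cdot 14 n = 11 \cdot 14 \sqrt{5} = 154 \sqrt{5}$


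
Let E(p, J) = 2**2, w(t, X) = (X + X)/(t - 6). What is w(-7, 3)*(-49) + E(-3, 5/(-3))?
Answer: 346/13 ≈ 26.615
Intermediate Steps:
w(t, X) = 2*X/(-6 + t) (w(t, X) = (2*X)/(-6 + t) = 2*X/(-6 + t))
E(p, J) = 4
w(-7, 3)*(-49) + E(-3, 5/(-3)) = (2*3/(-6 - 7))*(-49) + 4 = (2*3/(-13))*(-49) + 4 = (2*3*(-1/13))*(-49) + 4 = -6/13*(-49) + 4 = 294/13 + 4 = 346/13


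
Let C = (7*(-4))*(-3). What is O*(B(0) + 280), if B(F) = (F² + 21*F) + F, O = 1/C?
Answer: 10/3 ≈ 3.3333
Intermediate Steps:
C = 84 (C = -28*(-3) = 84)
O = 1/84 ≈ 0.011905
B(F) = F² + 22*F
O*(B(0) + 280) = (0*(22 + 0) + 280)/84 = (0*22 + 280)/84 = (0 + 280)/84 = (1/84)*280 = 10/3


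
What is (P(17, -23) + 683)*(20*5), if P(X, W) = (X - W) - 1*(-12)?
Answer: 73500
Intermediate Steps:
P(X, W) = 12 + X - W (P(X, W) = (X - W) + 12 = 12 + X - W)
(P(17, -23) + 683)*(20*5) = ((12 + 17 - 1*(-23)) + 683)*(20*5) = ((12 + 17 + 23) + 683)*100 = (52 + 683)*100 = 735*100 = 73500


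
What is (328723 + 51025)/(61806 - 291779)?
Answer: -379748/229973 ≈ -1.6513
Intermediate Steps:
(328723 + 51025)/(61806 - 291779) = 379748/(-229973) = 379748*(-1/229973) = -379748/229973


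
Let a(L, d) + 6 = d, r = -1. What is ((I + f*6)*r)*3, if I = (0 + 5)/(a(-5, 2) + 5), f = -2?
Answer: 21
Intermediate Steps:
a(L, d) = -6 + d
I = 5 (I = (0 + 5)/((-6 + 2) + 5) = 5/(-4 + 5) = 5/1 = 5*1 = 5)
((I + f*6)*r)*3 = ((5 - 2*6)*(-1))*3 = ((5 - 12)*(-1))*3 = -7*(-1)*3 = 7*3 = 21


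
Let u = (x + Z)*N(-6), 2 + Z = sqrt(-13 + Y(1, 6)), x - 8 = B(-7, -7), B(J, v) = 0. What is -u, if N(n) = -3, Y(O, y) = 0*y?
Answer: 18 + 3*I*sqrt(13) ≈ 18.0 + 10.817*I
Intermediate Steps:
Y(O, y) = 0
x = 8 (x = 8 + 0 = 8)
Z = -2 + I*sqrt(13) (Z = -2 + sqrt(-13 + 0) = -2 + sqrt(-13) = -2 + I*sqrt(13) ≈ -2.0 + 3.6056*I)
u = -18 - 3*I*sqrt(13) (u = (8 + (-2 + I*sqrt(13)))*(-3) = (6 + I*sqrt(13))*(-3) = -18 - 3*I*sqrt(13) ≈ -18.0 - 10.817*I)
-u = -(-18 - 3*I*sqrt(13)) = 18 + 3*I*sqrt(13)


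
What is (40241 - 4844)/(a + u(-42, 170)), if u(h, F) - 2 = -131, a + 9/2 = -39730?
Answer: -70794/79727 ≈ -0.88795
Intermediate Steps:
a = -79469/2 (a = -9/2 - 39730 = -79469/2 ≈ -39735.)
u(h, F) = -129 (u(h, F) = 2 - 131 = -129)
(40241 - 4844)/(a + u(-42, 170)) = (40241 - 4844)/(-79469/2 - 129) = 35397/(-79727/2) = 35397*(-2/79727) = -70794/79727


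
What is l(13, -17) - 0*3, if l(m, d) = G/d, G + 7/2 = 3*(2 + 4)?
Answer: -29/34 ≈ -0.85294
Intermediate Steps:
G = 29/2 (G = -7/2 + 3*(2 + 4) = -7/2 + 3*6 = -7/2 + 18 = 29/2 ≈ 14.500)
l(m, d) = 29/(2*d)
l(13, -17) - 0*3 = (29/2)/(-17) - 0*3 = (29/2)*(-1/17) - 15*0 = -29/34 + 0 = -29/34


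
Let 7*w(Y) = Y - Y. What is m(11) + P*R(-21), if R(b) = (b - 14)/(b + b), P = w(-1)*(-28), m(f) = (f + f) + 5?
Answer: 27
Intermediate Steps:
m(f) = 5 + 2*f (m(f) = 2*f + 5 = 5 + 2*f)
w(Y) = 0 (w(Y) = (Y - Y)/7 = (⅐)*0 = 0)
P = 0 (P = 0*(-28) = 0)
R(b) = (-14 + b)/(2*b) (R(b) = (-14 + b)/((2*b)) = (-14 + b)*(1/(2*b)) = (-14 + b)/(2*b))
m(11) + P*R(-21) = (5 + 2*11) + 0*((½)*(-14 - 21)/(-21)) = (5 + 22) + 0*((½)*(-1/21)*(-35)) = 27 + 0*(⅚) = 27 + 0 = 27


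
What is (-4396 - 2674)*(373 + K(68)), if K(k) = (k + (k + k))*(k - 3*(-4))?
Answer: -118019510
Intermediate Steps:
K(k) = 3*k*(12 + k) (K(k) = (k + 2*k)*(k + 12) = (3*k)*(12 + k) = 3*k*(12 + k))
(-4396 - 2674)*(373 + K(68)) = (-4396 - 2674)*(373 + 3*68*(12 + 68)) = -7070*(373 + 3*68*80) = -7070*(373 + 16320) = -7070*16693 = -118019510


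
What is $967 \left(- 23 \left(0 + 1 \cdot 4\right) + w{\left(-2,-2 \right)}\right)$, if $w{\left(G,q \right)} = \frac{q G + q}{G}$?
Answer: $-89931$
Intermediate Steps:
$w{\left(G,q \right)} = \frac{q + G q}{G}$ ($w{\left(G,q \right)} = \frac{G q + q}{G} = \frac{q + G q}{G}$)
$967 \left(- 23 \left(0 + 1 \cdot 4\right) + w{\left(-2,-2 \right)}\right) = 967 \left(- 23 \left(0 + 1 \cdot 4\right) - \left(2 + \frac{2}{-2}\right)\right) = 967 \left(- 23 \left(0 + 4\right) - 1\right) = 967 \left(\left(-23\right) 4 + \left(-2 + 1\right)\right) = 967 \left(-92 - 1\right) = 967 \left(-93\right) = -89931$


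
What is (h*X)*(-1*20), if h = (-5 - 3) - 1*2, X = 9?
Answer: 1800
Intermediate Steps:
h = -10 (h = -8 - 2 = -10)
(h*X)*(-1*20) = (-10*9)*(-1*20) = -90*(-20) = 1800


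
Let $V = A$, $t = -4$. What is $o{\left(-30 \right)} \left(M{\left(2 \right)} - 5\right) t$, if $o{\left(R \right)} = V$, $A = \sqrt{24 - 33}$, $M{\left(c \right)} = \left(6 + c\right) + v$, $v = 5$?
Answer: $- 96 i \approx - 96.0 i$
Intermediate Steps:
$M{\left(c \right)} = 11 + c$ ($M{\left(c \right)} = \left(6 + c\right) + 5 = 11 + c$)
$A = 3 i$ ($A = \sqrt{-9} = 3 i \approx 3.0 i$)
$V = 3 i \approx 3.0 i$
$o{\left(R \right)} = 3 i$
$o{\left(-30 \right)} \left(M{\left(2 \right)} - 5\right) t = 3 i \left(\left(11 + 2\right) - 5\right) \left(-4\right) = 3 i \left(13 - 5\right) \left(-4\right) = 3 i 8 \left(-4\right) = 3 i \left(-32\right) = - 96 i$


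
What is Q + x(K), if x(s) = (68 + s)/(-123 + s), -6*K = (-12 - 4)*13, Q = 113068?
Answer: 29962712/265 ≈ 1.1307e+5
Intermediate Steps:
K = 104/3 (K = -(-12 - 4)*13/6 = -(-8)*13/3 = -⅙*(-208) = 104/3 ≈ 34.667)
x(s) = (68 + s)/(-123 + s)
Q + x(K) = 113068 + (68 + 104/3)/(-123 + 104/3) = 113068 + (308/3)/(-265/3) = 113068 - 3/265*308/3 = 113068 - 308/265 = 29962712/265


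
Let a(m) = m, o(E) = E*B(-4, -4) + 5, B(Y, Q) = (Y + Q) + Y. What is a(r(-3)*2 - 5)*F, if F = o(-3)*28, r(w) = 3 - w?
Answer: 8036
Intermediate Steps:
B(Y, Q) = Q + 2*Y (B(Y, Q) = (Q + Y) + Y = Q + 2*Y)
o(E) = 5 - 12*E (o(E) = E*(-4 + 2*(-4)) + 5 = E*(-4 - 8) + 5 = E*(-12) + 5 = -12*E + 5 = 5 - 12*E)
F = 1148 (F = (5 - 12*(-3))*28 = (5 + 36)*28 = 41*28 = 1148)
a(r(-3)*2 - 5)*F = ((3 - 1*(-3))*2 - 5)*1148 = ((3 + 3)*2 - 5)*1148 = (6*2 - 5)*1148 = (12 - 5)*1148 = 7*1148 = 8036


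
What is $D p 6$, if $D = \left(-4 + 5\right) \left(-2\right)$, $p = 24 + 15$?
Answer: $-468$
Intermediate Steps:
$p = 39$
$D = -2$ ($D = 1 \left(-2\right) = -2$)
$D p 6 = - 2 \cdot 39 \cdot 6 = \left(-2\right) 234 = -468$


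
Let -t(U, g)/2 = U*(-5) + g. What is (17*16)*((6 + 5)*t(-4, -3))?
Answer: -101728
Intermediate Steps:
t(U, g) = -2*g + 10*U (t(U, g) = -2*(U*(-5) + g) = -2*(-5*U + g) = -2*(g - 5*U) = -2*g + 10*U)
(17*16)*((6 + 5)*t(-4, -3)) = (17*16)*((6 + 5)*(-2*(-3) + 10*(-4))) = 272*(11*(6 - 40)) = 272*(11*(-34)) = 272*(-374) = -101728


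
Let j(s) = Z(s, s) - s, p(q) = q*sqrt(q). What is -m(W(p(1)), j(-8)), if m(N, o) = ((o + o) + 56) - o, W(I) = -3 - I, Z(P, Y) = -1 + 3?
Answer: -66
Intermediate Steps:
Z(P, Y) = 2
p(q) = q**(3/2)
j(s) = 2 - s
m(N, o) = 56 + o (m(N, o) = (2*o + 56) - o = (56 + 2*o) - o = 56 + o)
-m(W(p(1)), j(-8)) = -(56 + (2 - 1*(-8))) = -(56 + (2 + 8)) = -(56 + 10) = -1*66 = -66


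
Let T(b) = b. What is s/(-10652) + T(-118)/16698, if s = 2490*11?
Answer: -114653789/44466774 ≈ -2.5784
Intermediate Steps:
s = 27390
s/(-10652) + T(-118)/16698 = 27390/(-10652) - 118/16698 = 27390*(-1/10652) - 118*1/16698 = -13695/5326 - 59/8349 = -114653789/44466774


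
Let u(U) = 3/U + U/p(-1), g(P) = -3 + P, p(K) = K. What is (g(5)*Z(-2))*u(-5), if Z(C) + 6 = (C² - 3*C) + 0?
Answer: 176/5 ≈ 35.200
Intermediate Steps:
Z(C) = -6 + C² - 3*C (Z(C) = -6 + ((C² - 3*C) + 0) = -6 + (C² - 3*C) = -6 + C² - 3*C)
u(U) = -U + 3/U (u(U) = 3/U + U/(-1) = 3/U + U*(-1) = 3/U - U = -U + 3/U)
(g(5)*Z(-2))*u(-5) = ((-3 + 5)*(-6 + (-2)² - 3*(-2)))*(-1*(-5) + 3/(-5)) = (2*(-6 + 4 + 6))*(5 + 3*(-⅕)) = (2*4)*(5 - ⅗) = 8*(22/5) = 176/5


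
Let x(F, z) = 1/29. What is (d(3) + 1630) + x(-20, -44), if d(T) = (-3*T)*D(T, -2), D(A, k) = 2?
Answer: 46749/29 ≈ 1612.0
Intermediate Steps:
x(F, z) = 1/29
d(T) = -6*T (d(T) = -3*T*2 = -6*T)
(d(3) + 1630) + x(-20, -44) = (-6*3 + 1630) + 1/29 = (-18 + 1630) + 1/29 = 1612 + 1/29 = 46749/29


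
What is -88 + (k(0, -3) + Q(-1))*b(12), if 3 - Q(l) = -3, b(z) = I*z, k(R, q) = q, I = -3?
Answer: -196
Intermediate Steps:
b(z) = -3*z
Q(l) = 6 (Q(l) = 3 - 1*(-3) = 3 + 3 = 6)
-88 + (k(0, -3) + Q(-1))*b(12) = -88 + (-3 + 6)*(-3*12) = -88 + 3*(-36) = -88 - 108 = -196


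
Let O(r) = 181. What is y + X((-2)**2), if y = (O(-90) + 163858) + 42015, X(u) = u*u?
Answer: 206070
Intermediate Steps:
X(u) = u**2
y = 206054 (y = (181 + 163858) + 42015 = 164039 + 42015 = 206054)
y + X((-2)**2) = 206054 + ((-2)**2)**2 = 206054 + 4**2 = 206054 + 16 = 206070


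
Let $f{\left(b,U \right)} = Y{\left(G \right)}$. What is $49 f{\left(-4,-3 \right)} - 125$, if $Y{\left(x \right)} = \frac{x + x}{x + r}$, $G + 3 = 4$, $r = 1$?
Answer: $-76$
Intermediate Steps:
$G = 1$ ($G = -3 + 4 = 1$)
$Y{\left(x \right)} = \frac{2 x}{1 + x}$ ($Y{\left(x \right)} = \frac{x + x}{x + 1} = \frac{2 x}{1 + x}$)
$f{\left(b,U \right)} = 1$ ($f{\left(b,U \right)} = 2 \cdot 1 \frac{1}{1 + 1} = 2 \cdot 1 \cdot \frac{1}{2} = 1$)
$49 f{\left(-4,-3 \right)} - 125 = 49 \cdot 1 - 125 = 49 - 125 = -76$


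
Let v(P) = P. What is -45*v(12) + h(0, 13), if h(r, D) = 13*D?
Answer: -371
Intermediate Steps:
-45*v(12) + h(0, 13) = -45*12 + 13*13 = -540 + 169 = -371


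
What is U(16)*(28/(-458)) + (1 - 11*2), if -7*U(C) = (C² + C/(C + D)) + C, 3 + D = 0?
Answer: -55413/2977 ≈ -18.614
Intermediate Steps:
D = -3 (D = -3 + 0 = -3)
U(C) = -C/7 - C²/7 - C/(7*(-3 + C)) (U(C) = -((C² + C/(C - 3)) + C)/7 = -((C² + C/(-3 + C)) + C)/7 = -(C + C² + C/(-3 + C))/7 = -C/7 - C²/7 - C/(7*(-3 + C)))
U(16)*(28/(-458)) + (1 - 11*2) = ((⅐)*16*(2 - 1*16² + 2*16)/(-3 + 16))*(28/(-458)) + (1 - 11*2) = ((⅐)*16*(2 - 1*256 + 32)/13)*(28*(-1/458)) + (1 - 22) = ((⅐)*16*(1/13)*(2 - 256 + 32))*(-14/229) - 21 = ((⅐)*16*(1/13)*(-222))*(-14/229) - 21 = -3552/91*(-14/229) - 21 = 7104/2977 - 21 = -55413/2977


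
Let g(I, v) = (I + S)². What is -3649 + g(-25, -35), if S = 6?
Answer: -3288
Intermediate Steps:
g(I, v) = (6 + I)² (g(I, v) = (I + 6)² = (6 + I)²)
-3649 + g(-25, -35) = -3649 + (6 - 25)² = -3649 + (-19)² = -3649 + 361 = -3288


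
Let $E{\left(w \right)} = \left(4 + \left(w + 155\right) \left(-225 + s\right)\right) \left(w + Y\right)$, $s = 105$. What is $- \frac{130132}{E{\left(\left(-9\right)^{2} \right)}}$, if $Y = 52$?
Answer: $\frac{32533}{941507} \approx 0.034554$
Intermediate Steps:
$E{\left(w \right)} = \left(-18596 - 120 w\right) \left(52 + w\right)$ ($E{\left(w \right)} = \left(4 + \left(w + 155\right) \left(-225 + 105\right)\right) \left(w + 52\right) = \left(4 + \left(155 + w\right) \left(-120\right)\right) \left(52 + w\right) = \left(4 - \left(18600 + 120 w\right)\right) \left(52 + w\right) = \left(-18596 - 120 w\right) \left(52 + w\right)$)
$- \frac{130132}{E{\left(\left(-9\right)^{2} \right)}} = - \frac{130132}{-966992 - 24836 \left(-9\right)^{2} - 120 \left(\left(-9\right)^{2}\right)^{2}} = - \frac{130132}{-966992 - 2011716 - 120 \cdot 81^{2}} = - \frac{130132}{-966992 - 2011716 - 787320} = - \frac{130132}{-3766028} = \left(-130132\right) \left(- \frac{1}{3766028}\right) = \frac{32533}{941507}$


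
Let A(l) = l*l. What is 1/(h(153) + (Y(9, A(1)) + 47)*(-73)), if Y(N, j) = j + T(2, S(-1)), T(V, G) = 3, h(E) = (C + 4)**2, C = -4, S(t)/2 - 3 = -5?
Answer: -1/3723 ≈ -0.00026860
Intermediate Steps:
S(t) = -4 (S(t) = 6 + 2*(-5) = 6 - 10 = -4)
A(l) = l**2
h(E) = 0 (h(E) = (-4 + 4)**2 = 0**2 = 0)
Y(N, j) = 3 + j (Y(N, j) = j + 3 = 3 + j)
1/(h(153) + (Y(9, A(1)) + 47)*(-73)) = 1/(0 + ((3 + 1**2) + 47)*(-73)) = 1/(0 + ((3 + 1) + 47)*(-73)) = 1/(0 + (4 + 47)*(-73)) = 1/(0 + 51*(-73)) = 1/(0 - 3723) = 1/(-3723) = -1/3723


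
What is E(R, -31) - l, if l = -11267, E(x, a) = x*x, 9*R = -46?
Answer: 914743/81 ≈ 11293.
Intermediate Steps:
R = -46/9 (R = (⅑)*(-46) = -46/9 ≈ -5.1111)
E(x, a) = x²
E(R, -31) - l = (-46/9)² - 1*(-11267) = 2116/81 + 11267 = 914743/81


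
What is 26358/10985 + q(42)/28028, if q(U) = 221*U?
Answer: 4619367/1691690 ≈ 2.7306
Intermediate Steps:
26358/10985 + q(42)/28028 = 26358/10985 + (221*42)/28028 = 26358*(1/10985) + 9282*(1/28028) = 26358/10985 + 51/154 = 4619367/1691690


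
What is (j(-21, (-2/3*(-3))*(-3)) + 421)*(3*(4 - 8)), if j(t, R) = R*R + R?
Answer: -5412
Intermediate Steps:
j(t, R) = R + R² (j(t, R) = R² + R = R + R²)
(j(-21, (-2/3*(-3))*(-3)) + 421)*(3*(4 - 8)) = (((-2/3*(-3))*(-3))*(1 + (-2/3*(-3))*(-3)) + 421)*(3*(4 - 8)) = (((-2*⅓*(-3))*(-3))*(1 + (-2*⅓*(-3))*(-3)) + 421)*(3*(-4)) = ((-⅔*(-3)*(-3))*(1 - ⅔*(-3)*(-3)) + 421)*(-12) = ((2*(-3))*(1 + 2*(-3)) + 421)*(-12) = (-6*(1 - 6) + 421)*(-12) = (-6*(-5) + 421)*(-12) = (30 + 421)*(-12) = 451*(-12) = -5412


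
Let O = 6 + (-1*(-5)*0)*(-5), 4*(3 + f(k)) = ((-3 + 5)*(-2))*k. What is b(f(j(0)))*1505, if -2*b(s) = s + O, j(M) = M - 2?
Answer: -7525/2 ≈ -3762.5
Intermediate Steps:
j(M) = -2 + M
f(k) = -3 - k (f(k) = -3 + (((-3 + 5)*(-2))*k)/4 = -3 + ((2*(-2))*k)/4 = -3 + (-4*k)/4 = -3 - k)
O = 6 (O = 6 + (5*0)*(-5) = 6 + 0*(-5) = 6 + 0 = 6)
b(s) = -3 - s/2 (b(s) = -(s + 6)/2 = -(6 + s)/2 = -3 - s/2)
b(f(j(0)))*1505 = (-3 - (-3 - (-2 + 0))/2)*1505 = (-3 - (-3 - 1*(-2))/2)*1505 = (-3 - (-3 + 2)/2)*1505 = (-3 - ½*(-1))*1505 = (-3 + ½)*1505 = -5/2*1505 = -7525/2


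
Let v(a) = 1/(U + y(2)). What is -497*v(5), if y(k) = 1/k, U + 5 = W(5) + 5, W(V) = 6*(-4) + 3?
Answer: 994/41 ≈ 24.244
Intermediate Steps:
W(V) = -21 (W(V) = -24 + 3 = -21)
U = -21 (U = -5 + (-21 + 5) = -5 - 16 = -21)
y(k) = 1/k
v(a) = -2/41 (v(a) = 1/(-21 + 1/2) = 1/(-41/2) = -2/41)
-497*v(5) = -497*(-2/41) = 994/41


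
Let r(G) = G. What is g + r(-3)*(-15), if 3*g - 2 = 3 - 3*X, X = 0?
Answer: 140/3 ≈ 46.667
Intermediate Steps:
g = 5/3 (g = ⅔ + (3 - 3*0)/3 = ⅔ + (3 + 0)/3 = ⅔ + (⅓)*3 = ⅔ + 1 = 5/3 ≈ 1.6667)
g + r(-3)*(-15) = 5/3 - 3*(-15) = 5/3 + 45 = 140/3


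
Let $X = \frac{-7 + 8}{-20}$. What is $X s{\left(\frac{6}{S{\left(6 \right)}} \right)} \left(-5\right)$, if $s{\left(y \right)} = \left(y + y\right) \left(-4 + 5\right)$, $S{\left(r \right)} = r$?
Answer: $\frac{1}{2} \approx 0.5$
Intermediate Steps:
$s{\left(y \right)} = 2 y$ ($s{\left(y \right)} = 2 y 1 = 2 y$)
$X = - \frac{1}{20}$ ($X = 1 \left(- \frac{1}{20}\right) = - \frac{1}{20} \approx -0.05$)
$X s{\left(\frac{6}{S{\left(6 \right)}} \right)} \left(-5\right) = - \frac{2 \cdot \frac{6}{6}}{20} \left(-5\right) = - \frac{2 \cdot 6 \cdot \frac{1}{6}}{20} \left(-5\right) = - \frac{2 \cdot 1}{20} \left(-5\right) = \left(- \frac{1}{20}\right) 2 \left(-5\right) = \left(- \frac{1}{10}\right) \left(-5\right) = \frac{1}{2}$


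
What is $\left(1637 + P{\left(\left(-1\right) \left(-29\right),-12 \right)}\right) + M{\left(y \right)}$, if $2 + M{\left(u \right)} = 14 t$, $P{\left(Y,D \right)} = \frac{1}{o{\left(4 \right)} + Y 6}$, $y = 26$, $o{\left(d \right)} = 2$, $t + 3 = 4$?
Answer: $\frac{290225}{176} \approx 1649.0$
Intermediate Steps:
$t = 1$ ($t = -3 + 4 = 1$)
$P{\left(Y,D \right)} = \frac{1}{2 + 6 Y}$ ($P{\left(Y,D \right)} = \frac{1}{2 + Y 6} = \frac{1}{2 + 6 Y}$)
$M{\left(u \right)} = 12$ ($M{\left(u \right)} = -2 + 14 \cdot 1 = -2 + 14 = 12$)
$\left(1637 + P{\left(\left(-1\right) \left(-29\right),-12 \right)}\right) + M{\left(y \right)} = \left(1637 + \frac{1}{2 \left(1 + 3 \left(\left(-1\right) \left(-29\right)\right)\right)}\right) + 12 = \left(1637 + \frac{1}{2 \left(1 + 3 \cdot 29\right)}\right) + 12 = \left(1637 + \frac{1}{2 \left(1 + 87\right)}\right) + 12 = \left(1637 + \frac{1}{2 \cdot 88}\right) + 12 = \left(1637 + \frac{1}{2} \cdot \frac{1}{88}\right) + 12 = \left(1637 + \frac{1}{176}\right) + 12 = \frac{288113}{176} + 12 = \frac{290225}{176}$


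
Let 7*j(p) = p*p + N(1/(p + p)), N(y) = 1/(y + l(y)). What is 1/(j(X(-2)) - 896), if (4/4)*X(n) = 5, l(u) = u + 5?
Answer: -182/162417 ≈ -0.0011206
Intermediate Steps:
l(u) = 5 + u
N(y) = 1/(5 + 2*y) (N(y) = 1/(y + (5 + y)) = 1/(5 + 2*y))
X(n) = 5
j(p) = p²/7 + 1/(7*(5 + 1/p)) (j(p) = (p*p + 1/(5 + 2/(p + p)))/7 = (p² + 1/(5 + 2/((2*p))))/7 = (p² + 1/(5 + 2*(1/(2*p))))/7 = (p² + 1/(5 + 1/p))/7 = p²/7 + 1/(7*(5 + 1/p)))
1/(j(X(-2)) - 896) = 1/((⅐)*5*(1 + 5*(1 + 5*5))/(1 + 5*5) - 896) = 1/((⅐)*5*(1 + 5*(1 + 25))/(1 + 25) - 896) = 1/((⅐)*5*(1 + 5*26)/26 - 896) = 1/((⅐)*5*(1/26)*(1 + 130) - 896) = 1/((⅐)*5*(1/26)*131 - 896) = 1/(655/182 - 896) = 1/(-162417/182) = -182/162417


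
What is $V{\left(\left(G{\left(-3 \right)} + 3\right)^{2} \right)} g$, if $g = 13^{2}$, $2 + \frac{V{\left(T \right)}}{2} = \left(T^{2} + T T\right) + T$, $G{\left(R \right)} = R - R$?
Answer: $57122$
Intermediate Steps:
$G{\left(R \right)} = 0$
$V{\left(T \right)} = -4 + 2 T + 4 T^{2}$ ($V{\left(T \right)} = -4 + 2 \left(\left(T^{2} + T T\right) + T\right) = -4 + 2 \left(\left(T^{2} + T^{2}\right) + T\right) = -4 + 2 \left(2 T^{2} + T\right) = -4 + 2 \left(T + 2 T^{2}\right) = -4 + \left(2 T + 4 T^{2}\right) = -4 + 2 T + 4 T^{2}$)
$g = 169$
$V{\left(\left(G{\left(-3 \right)} + 3\right)^{2} \right)} g = \left(-4 + 2 \left(0 + 3\right)^{2} + 4 \left(\left(0 + 3\right)^{2}\right)^{2}\right) 169 = \left(-4 + 2 \cdot 3^{2} + 4 \left(3^{2}\right)^{2}\right) 169 = \left(-4 + 2 \cdot 9 + 4 \cdot 9^{2}\right) 169 = \left(-4 + 18 + 4 \cdot 81\right) 169 = \left(-4 + 18 + 324\right) 169 = 338 \cdot 169 = 57122$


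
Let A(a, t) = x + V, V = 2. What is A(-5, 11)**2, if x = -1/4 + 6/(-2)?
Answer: 25/16 ≈ 1.5625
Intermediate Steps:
x = -13/4 (x = -1*1/4 + 6*(-1/2) = -1/4 - 3 = -13/4 ≈ -3.2500)
A(a, t) = -5/4 (A(a, t) = -13/4 + 2 = -5/4)
A(-5, 11)**2 = (-5/4)**2 = 25/16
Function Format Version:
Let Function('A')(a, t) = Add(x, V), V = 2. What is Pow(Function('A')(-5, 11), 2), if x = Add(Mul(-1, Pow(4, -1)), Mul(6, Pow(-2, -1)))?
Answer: Rational(25, 16) ≈ 1.5625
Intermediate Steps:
x = Rational(-13, 4) (x = Add(Mul(-1, Rational(1, 4)), Mul(6, Rational(-1, 2))) = Add(Rational(-1, 4), -3) = Rational(-13, 4) ≈ -3.2500)
Function('A')(a, t) = Rational(-5, 4) (Function('A')(a, t) = Add(Rational(-13, 4), 2) = Rational(-5, 4))
Pow(Function('A')(-5, 11), 2) = Pow(Rational(-5, 4), 2) = Rational(25, 16)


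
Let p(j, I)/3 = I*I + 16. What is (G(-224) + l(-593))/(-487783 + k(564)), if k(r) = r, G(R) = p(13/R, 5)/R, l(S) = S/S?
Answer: -101/109137056 ≈ -9.2544e-7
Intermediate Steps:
l(S) = 1
p(j, I) = 48 + 3*I**2 (p(j, I) = 3*(I*I + 16) = 3*(I**2 + 16) = 3*(16 + I**2) = 48 + 3*I**2)
G(R) = 123/R (G(R) = (48 + 3*5**2)/R = (48 + 3*25)/R = (48 + 75)/R = 123/R)
(G(-224) + l(-593))/(-487783 + k(564)) = (123/(-224) + 1)/(-487783 + 564) = (123*(-1/224) + 1)/(-487219) = (-123/224 + 1)*(-1/487219) = (101/224)*(-1/487219) = -101/109137056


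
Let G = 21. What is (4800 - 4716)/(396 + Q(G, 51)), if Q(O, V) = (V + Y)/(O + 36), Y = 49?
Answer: 1197/5668 ≈ 0.21119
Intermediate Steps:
Q(O, V) = (49 + V)/(36 + O) (Q(O, V) = (V + 49)/(O + 36) = (49 + V)/(36 + O))
(4800 - 4716)/(396 + Q(G, 51)) = (4800 - 4716)/(396 + (49 + 51)/(36 + 21)) = 84/(396 + 100/57) = 84/(22672/57) = 84*(57/22672) = 1197/5668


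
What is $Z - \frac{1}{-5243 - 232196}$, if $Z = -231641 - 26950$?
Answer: $- \frac{61399588448}{237439} \approx -2.5859 \cdot 10^{5}$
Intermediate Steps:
$Z = -258591$
$Z - \frac{1}{-5243 - 232196} = -258591 - \frac{1}{-5243 - 232196} = -258591 - \frac{1}{-237439} = -258591 - - \frac{1}{237439} = -258591 + \frac{1}{237439} = - \frac{61399588448}{237439}$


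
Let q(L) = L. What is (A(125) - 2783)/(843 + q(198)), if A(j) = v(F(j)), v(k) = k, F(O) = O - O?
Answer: -2783/1041 ≈ -2.6734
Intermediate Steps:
F(O) = 0
A(j) = 0
(A(125) - 2783)/(843 + q(198)) = (0 - 2783)/(843 + 198) = -2783/1041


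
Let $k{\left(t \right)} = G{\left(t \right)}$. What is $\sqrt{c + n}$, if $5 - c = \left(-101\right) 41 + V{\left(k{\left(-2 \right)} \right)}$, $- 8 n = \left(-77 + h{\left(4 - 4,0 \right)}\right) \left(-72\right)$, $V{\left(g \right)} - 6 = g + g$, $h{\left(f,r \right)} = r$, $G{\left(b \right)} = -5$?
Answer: $\sqrt{3457} \approx 58.796$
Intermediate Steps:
$k{\left(t \right)} = -5$
$V{\left(g \right)} = 6 + 2 g$ ($V{\left(g \right)} = 6 + \left(g + g\right) = 6 + 2 g$)
$n = -693$ ($n = - \frac{\left(-77 + 0\right) \left(-72\right)}{8} = - \frac{\left(-77\right) \left(-72\right)}{8} = \left(- \frac{1}{8}\right) 5544 = -693$)
$c = 4150$ ($c = 5 - \left(\left(-101\right) 41 + \left(6 + 2 \left(-5\right)\right)\right) = 5 - \left(-4141 + \left(6 - 10\right)\right) = 5 - \left(-4141 - 4\right) = 5 - -4145 = 5 + 4145 = 4150$)
$\sqrt{c + n} = \sqrt{4150 - 693} = \sqrt{3457}$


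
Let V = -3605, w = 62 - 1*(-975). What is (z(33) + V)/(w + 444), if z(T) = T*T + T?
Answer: -2483/1481 ≈ -1.6766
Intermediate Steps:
w = 1037 (w = 62 + 975 = 1037)
z(T) = T + T**2 (z(T) = T**2 + T = T + T**2)
(z(33) + V)/(w + 444) = (33*(1 + 33) - 3605)/(1037 + 444) = (33*34 - 3605)/1481 = (1122 - 3605)*(1/1481) = -2483*1/1481 = -2483/1481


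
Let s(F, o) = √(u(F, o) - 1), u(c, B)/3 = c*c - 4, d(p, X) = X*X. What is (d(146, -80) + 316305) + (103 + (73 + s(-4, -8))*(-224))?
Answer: 306456 - 224*√35 ≈ 3.0513e+5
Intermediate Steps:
d(p, X) = X²
u(c, B) = -12 + 3*c² (u(c, B) = 3*(c*c - 4) = 3*(c² - 4) = 3*(-4 + c²) = -12 + 3*c²)
s(F, o) = √(-13 + 3*F²) (s(F, o) = √((-12 + 3*F²) - 1) = √(-13 + 3*F²))
(d(146, -80) + 316305) + (103 + (73 + s(-4, -8))*(-224)) = ((-80)² + 316305) + (103 + (73 + √(-13 + 3*(-4)²))*(-224)) = (6400 + 316305) + (103 + (73 + √(-13 + 3*16))*(-224)) = 322705 + (103 + (73 + √(-13 + 48))*(-224)) = 322705 + (103 + (73 + √35)*(-224)) = 322705 + (103 + (-16352 - 224*√35)) = 322705 + (-16249 - 224*√35) = 306456 - 224*√35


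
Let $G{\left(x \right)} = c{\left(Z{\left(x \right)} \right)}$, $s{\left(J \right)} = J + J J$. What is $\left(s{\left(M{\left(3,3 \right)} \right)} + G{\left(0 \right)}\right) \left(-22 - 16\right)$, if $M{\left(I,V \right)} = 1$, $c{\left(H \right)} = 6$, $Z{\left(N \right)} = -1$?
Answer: $-304$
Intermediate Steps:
$s{\left(J \right)} = J + J^{2}$
$G{\left(x \right)} = 6$
$\left(s{\left(M{\left(3,3 \right)} \right)} + G{\left(0 \right)}\right) \left(-22 - 16\right) = \left(1 \left(1 + 1\right) + 6\right) \left(-22 - 16\right) = \left(1 \cdot 2 + 6\right) \left(-38\right) = \left(2 + 6\right) \left(-38\right) = 8 \left(-38\right) = -304$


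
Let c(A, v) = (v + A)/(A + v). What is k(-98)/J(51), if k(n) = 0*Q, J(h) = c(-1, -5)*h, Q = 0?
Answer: 0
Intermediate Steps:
c(A, v) = 1 (c(A, v) = (A + v)/(A + v) = 1)
J(h) = h (J(h) = 1*h = h)
k(n) = 0 (k(n) = 0*0 = 0)
k(-98)/J(51) = 0/51 = 0*(1/51) = 0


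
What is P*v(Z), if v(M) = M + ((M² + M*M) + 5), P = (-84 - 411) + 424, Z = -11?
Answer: -16756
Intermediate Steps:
P = -71 (P = -495 + 424 = -71)
v(M) = 5 + M + 2*M² (v(M) = M + ((M² + M²) + 5) = M + (2*M² + 5) = M + (5 + 2*M²) = 5 + M + 2*M²)
P*v(Z) = -71*(5 - 11 + 2*(-11)²) = -71*(5 - 11 + 2*121) = -71*(5 - 11 + 242) = -71*236 = -16756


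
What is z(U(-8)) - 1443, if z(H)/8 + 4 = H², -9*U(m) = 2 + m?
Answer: -13243/9 ≈ -1471.4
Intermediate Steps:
U(m) = -2/9 - m/9 (U(m) = -(2 + m)/9 = -2/9 - m/9)
z(H) = -32 + 8*H²
z(U(-8)) - 1443 = (-32 + 8*(-2/9 - ⅑*(-8))²) - 1443 = (-32 + 8*(-2/9 + 8/9)²) - 1443 = (-32 + 8*(⅔)²) - 1443 = (-32 + 8*(4/9)) - 1443 = (-32 + 32/9) - 1443 = -256/9 - 1443 = -13243/9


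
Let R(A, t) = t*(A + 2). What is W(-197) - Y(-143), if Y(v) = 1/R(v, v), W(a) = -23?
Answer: -463750/20163 ≈ -23.000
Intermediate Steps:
R(A, t) = t*(2 + A)
Y(v) = 1/(v*(2 + v))
W(-197) - Y(-143) = -23 - 1/((-143)*(2 - 143)) = -23 - (-1)/(143*(-141)) = -23 - (-1)*(-1)/(143*141) = -23 - 1*1/20163 = -23 - 1/20163 = -463750/20163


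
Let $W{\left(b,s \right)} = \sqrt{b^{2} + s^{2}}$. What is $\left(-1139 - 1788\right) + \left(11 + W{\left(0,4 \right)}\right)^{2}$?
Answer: $-2702$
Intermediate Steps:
$\left(-1139 - 1788\right) + \left(11 + W{\left(0,4 \right)}\right)^{2} = \left(-1139 - 1788\right) + \left(11 + \sqrt{0^{2} + 4^{2}}\right)^{2} = -2927 + \left(11 + \sqrt{0 + 16}\right)^{2} = -2927 + \left(11 + \sqrt{16}\right)^{2} = -2927 + \left(11 + 4\right)^{2} = -2927 + 15^{2} = -2927 + 225 = -2702$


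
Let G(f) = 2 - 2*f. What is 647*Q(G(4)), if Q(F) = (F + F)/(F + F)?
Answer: 647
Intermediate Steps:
Q(F) = 1 (Q(F) = (2*F)/((2*F)) = (2*F)*(1/(2*F)) = 1)
647*Q(G(4)) = 647*1 = 647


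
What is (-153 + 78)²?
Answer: 5625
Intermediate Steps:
(-153 + 78)² = (-75)² = 5625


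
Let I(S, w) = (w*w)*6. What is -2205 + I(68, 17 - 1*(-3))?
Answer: 195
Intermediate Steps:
I(S, w) = 6*w² (I(S, w) = w²*6 = 6*w²)
-2205 + I(68, 17 - 1*(-3)) = -2205 + 6*(17 - 1*(-3))² = -2205 + 6*(17 + 3)² = -2205 + 6*20² = -2205 + 6*400 = -2205 + 2400 = 195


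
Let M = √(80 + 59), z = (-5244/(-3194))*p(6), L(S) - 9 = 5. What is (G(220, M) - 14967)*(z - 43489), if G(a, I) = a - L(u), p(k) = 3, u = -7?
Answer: 1025063872987/1597 ≈ 6.4187e+8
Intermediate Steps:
L(S) = 14 (L(S) = 9 + 5 = 14)
z = 7866/1597 (z = -5244/(-3194)*3 = -5244*(-1/3194)*3 = (2622/1597)*3 = 7866/1597 ≈ 4.9255)
M = √139 ≈ 11.790
G(a, I) = -14 + a (G(a, I) = a - 1*14 = a - 14 = -14 + a)
(G(220, M) - 14967)*(z - 43489) = ((-14 + 220) - 14967)*(7866/1597 - 43489) = (206 - 14967)*(-69444067/1597) = -14761*(-69444067/1597) = 1025063872987/1597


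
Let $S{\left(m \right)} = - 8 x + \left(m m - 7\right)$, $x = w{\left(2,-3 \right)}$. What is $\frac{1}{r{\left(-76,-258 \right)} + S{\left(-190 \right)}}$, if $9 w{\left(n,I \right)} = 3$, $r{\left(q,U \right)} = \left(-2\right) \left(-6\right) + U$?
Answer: $\frac{3}{107533} \approx 2.7898 \cdot 10^{-5}$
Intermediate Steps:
$r{\left(q,U \right)} = 12 + U$
$w{\left(n,I \right)} = \frac{1}{3}$ ($w{\left(n,I \right)} = \frac{1}{9} \cdot 3 = \frac{1}{3}$)
$x = \frac{1}{3} \approx 0.33333$
$S{\left(m \right)} = - \frac{29}{3} + m^{2}$ ($S{\left(m \right)} = \left(-8\right) \frac{1}{3} + \left(m m - 7\right) = - \frac{8}{3} + \left(m^{2} - 7\right) = - \frac{8}{3} + \left(-7 + m^{2}\right) = - \frac{29}{3} + m^{2}$)
$\frac{1}{r{\left(-76,-258 \right)} + S{\left(-190 \right)}} = \frac{1}{\left(12 - 258\right) - \left(\frac{29}{3} - \left(-190\right)^{2}\right)} = \frac{1}{-246 + \left(- \frac{29}{3} + 36100\right)} = \frac{1}{-246 + \frac{108271}{3}} = \frac{1}{\frac{107533}{3}} = \frac{3}{107533}$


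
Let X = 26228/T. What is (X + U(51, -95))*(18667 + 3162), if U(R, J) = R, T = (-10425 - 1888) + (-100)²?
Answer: 2002483315/2313 ≈ 8.6575e+5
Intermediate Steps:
T = -2313 (T = -12313 + 10000 = -2313)
X = -26228/2313 (X = 26228/(-2313) = 26228*(-1/2313) = -26228/2313 ≈ -11.339)
(X + U(51, -95))*(18667 + 3162) = (-26228/2313 + 51)*(18667 + 3162) = (91735/2313)*21829 = 2002483315/2313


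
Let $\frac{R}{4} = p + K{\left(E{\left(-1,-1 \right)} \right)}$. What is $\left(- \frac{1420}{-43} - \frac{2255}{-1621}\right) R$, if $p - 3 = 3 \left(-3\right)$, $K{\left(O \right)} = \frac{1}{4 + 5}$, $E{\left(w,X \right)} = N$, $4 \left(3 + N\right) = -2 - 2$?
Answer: $- \frac{169514140}{209109} \approx -810.65$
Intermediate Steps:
$N = -4$ ($N = -3 + \frac{-2 - 2}{4} = -3 + \frac{1}{4} \left(-4\right) = -3 - 1 = -4$)
$E{\left(w,X \right)} = -4$
$K{\left(O \right)} = \frac{1}{9}$
$p = -6$ ($p = 3 + 3 \left(-3\right) = 3 - 9 = -6$)
$R = - \frac{212}{9}$ ($R = 4 \left(-6 + \frac{1}{9}\right) = 4 \left(- \frac{53}{9}\right) = - \frac{212}{9} \approx -23.556$)
$\left(- \frac{1420}{-43} - \frac{2255}{-1621}\right) R = \left(- \frac{1420}{-43} - \frac{2255}{-1621}\right) \left(- \frac{212}{9}\right) = \left(\left(-1420\right) \left(- \frac{1}{43}\right) - - \frac{2255}{1621}\right) \left(- \frac{212}{9}\right) = \left(\frac{1420}{43} + \frac{2255}{1621}\right) \left(- \frac{212}{9}\right) = \frac{2398785}{69703} \left(- \frac{212}{9}\right) = - \frac{169514140}{209109}$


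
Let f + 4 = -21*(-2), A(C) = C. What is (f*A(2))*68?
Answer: 5168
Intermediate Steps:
f = 38 (f = -4 - 21*(-2) = -4 + 42 = 38)
(f*A(2))*68 = (38*2)*68 = 76*68 = 5168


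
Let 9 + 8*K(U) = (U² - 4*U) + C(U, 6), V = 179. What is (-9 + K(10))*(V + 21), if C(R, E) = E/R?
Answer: -510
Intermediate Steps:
K(U) = -9/8 - U/2 + U²/8 + 3/(4*U) (K(U) = -9/8 + ((U² - 4*U) + 6/U)/8 = -9/8 + (U² - 4*U + 6/U)/8 = -9/8 + (-U/2 + U²/8 + 3/(4*U)) = -9/8 - U/2 + U²/8 + 3/(4*U))
(-9 + K(10))*(V + 21) = (-9 + (⅛)*(6 + 10*(-9 + 10² - 4*10))/10)*(179 + 21) = (-9 + (⅛)*(⅒)*(6 + 10*(-9 + 100 - 40)))*200 = (-9 + (⅛)*(⅒)*(6 + 10*51))*200 = (-9 + (⅛)*(⅒)*(6 + 510))*200 = (-9 + (⅛)*(⅒)*516)*200 = (-9 + 129/20)*200 = -51/20*200 = -510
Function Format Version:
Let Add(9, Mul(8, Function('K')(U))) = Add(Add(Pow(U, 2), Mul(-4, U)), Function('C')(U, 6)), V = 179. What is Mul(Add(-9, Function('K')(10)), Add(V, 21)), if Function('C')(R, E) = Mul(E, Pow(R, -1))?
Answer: -510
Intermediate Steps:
Function('K')(U) = Add(Rational(-9, 8), Mul(Rational(-1, 2), U), Mul(Rational(1, 8), Pow(U, 2)), Mul(Rational(3, 4), Pow(U, -1))) (Function('K')(U) = Add(Rational(-9, 8), Mul(Rational(1, 8), Add(Add(Pow(U, 2), Mul(-4, U)), Mul(6, Pow(U, -1))))) = Add(Rational(-9, 8), Mul(Rational(1, 8), Add(Pow(U, 2), Mul(-4, U), Mul(6, Pow(U, -1))))) = Add(Rational(-9, 8), Add(Mul(Rational(-1, 2), U), Mul(Rational(1, 8), Pow(U, 2)), Mul(Rational(3, 4), Pow(U, -1)))) = Add(Rational(-9, 8), Mul(Rational(-1, 2), U), Mul(Rational(1, 8), Pow(U, 2)), Mul(Rational(3, 4), Pow(U, -1))))
Mul(Add(-9, Function('K')(10)), Add(V, 21)) = Mul(Add(-9, Mul(Rational(1, 8), Pow(10, -1), Add(6, Mul(10, Add(-9, Pow(10, 2), Mul(-4, 10)))))), Add(179, 21)) = Mul(Add(-9, Mul(Rational(1, 8), Rational(1, 10), Add(6, Mul(10, Add(-9, 100, -40))))), 200) = Mul(Add(-9, Mul(Rational(1, 8), Rational(1, 10), Add(6, Mul(10, 51)))), 200) = Mul(Add(-9, Mul(Rational(1, 8), Rational(1, 10), Add(6, 510))), 200) = Mul(Add(-9, Mul(Rational(1, 8), Rational(1, 10), 516)), 200) = Mul(Add(-9, Rational(129, 20)), 200) = Mul(Rational(-51, 20), 200) = -510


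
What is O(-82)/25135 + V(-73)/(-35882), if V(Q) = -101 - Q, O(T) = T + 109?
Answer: 10861/5856455 ≈ 0.0018545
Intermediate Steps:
O(T) = 109 + T
O(-82)/25135 + V(-73)/(-35882) = (109 - 82)/25135 + (-101 - 1*(-73))/(-35882) = 27*(1/25135) + (-101 + 73)*(-1/35882) = 27/25135 - 28*(-1/35882) = 27/25135 + 2/2563 = 10861/5856455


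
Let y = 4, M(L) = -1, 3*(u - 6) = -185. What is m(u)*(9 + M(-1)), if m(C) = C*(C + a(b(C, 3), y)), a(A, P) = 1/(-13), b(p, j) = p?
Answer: 2904464/117 ≈ 24824.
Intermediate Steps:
u = -167/3 (u = 6 + (1/3)*(-185) = 6 - 185/3 = -167/3 ≈ -55.667)
a(A, P) = -1/13
m(C) = C*(-1/13 + C) (m(C) = C*(C - 1/13) = C*(-1/13 + C))
m(u)*(9 + M(-1)) = (-167*(-1/13 - 167/3)/3)*(9 - 1) = -167/3*(-2174/39)*8 = (363058/117)*8 = 2904464/117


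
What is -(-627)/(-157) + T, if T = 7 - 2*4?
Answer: -784/157 ≈ -4.9936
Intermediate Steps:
T = -1 (T = 7 - 8 = -1)
-(-627)/(-157) + T = -(-627)/(-157) - 1 = -(-627)*(-1)/157 - 1 = -57*11/157 - 1 = -627/157 - 1 = -784/157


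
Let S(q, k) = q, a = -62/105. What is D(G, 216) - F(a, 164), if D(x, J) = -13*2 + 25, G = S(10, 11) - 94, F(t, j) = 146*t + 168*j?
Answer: -2884013/105 ≈ -27467.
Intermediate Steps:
a = -62/105 (a = -62*1/105 = -62/105 ≈ -0.59048)
G = -84 (G = 10 - 94 = -84)
D(x, J) = -1 (D(x, J) = -26 + 25 = -1)
D(G, 216) - F(a, 164) = -1 - (146*(-62/105) + 168*164) = -1 - (-9052/105 + 27552) = -1 - 1*2883908/105 = -1 - 2883908/105 = -2884013/105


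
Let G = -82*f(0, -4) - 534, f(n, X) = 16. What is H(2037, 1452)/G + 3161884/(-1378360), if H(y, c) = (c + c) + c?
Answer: -1480121753/318056570 ≈ -4.6536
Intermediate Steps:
H(y, c) = 3*c (H(y, c) = 2*c + c = 3*c)
G = -1846 (G = -82*16 - 534 = -1312 - 534 = -1846)
H(2037, 1452)/G + 3161884/(-1378360) = (3*1452)/(-1846) + 3161884/(-1378360) = 4356*(-1/1846) + 3161884*(-1/1378360) = -2178/923 - 790471/344590 = -1480121753/318056570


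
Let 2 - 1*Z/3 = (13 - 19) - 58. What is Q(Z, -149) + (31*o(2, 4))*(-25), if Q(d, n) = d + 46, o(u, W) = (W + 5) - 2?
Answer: -5181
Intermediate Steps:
o(u, W) = 3 + W (o(u, W) = (5 + W) - 2 = 3 + W)
Z = 198 (Z = 6 - 3*((13 - 19) - 58) = 6 - 3*(-6 - 58) = 6 - 3*(-64) = 6 + 192 = 198)
Q(d, n) = 46 + d
Q(Z, -149) + (31*o(2, 4))*(-25) = (46 + 198) + (31*(3 + 4))*(-25) = 244 + (31*7)*(-25) = 244 + 217*(-25) = 244 - 5425 = -5181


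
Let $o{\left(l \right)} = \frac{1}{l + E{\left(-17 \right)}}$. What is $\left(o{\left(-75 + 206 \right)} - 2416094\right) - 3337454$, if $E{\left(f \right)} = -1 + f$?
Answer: $- \frac{650150923}{113} \approx -5.7535 \cdot 10^{6}$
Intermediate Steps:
$o{\left(l \right)} = \frac{1}{-18 + l}$ ($o{\left(l \right)} = \frac{1}{l - 18} = \frac{1}{-18 + l}$)
$\left(o{\left(-75 + 206 \right)} - 2416094\right) - 3337454 = \left(\frac{1}{-18 + \left(-75 + 206\right)} - 2416094\right) - 3337454 = \left(\frac{1}{-18 + 131} - 2416094\right) - 3337454 = \left(\frac{1}{113} - 2416094\right) - 3337454 = - \frac{273018621}{113} - 3337454 = - \frac{650150923}{113}$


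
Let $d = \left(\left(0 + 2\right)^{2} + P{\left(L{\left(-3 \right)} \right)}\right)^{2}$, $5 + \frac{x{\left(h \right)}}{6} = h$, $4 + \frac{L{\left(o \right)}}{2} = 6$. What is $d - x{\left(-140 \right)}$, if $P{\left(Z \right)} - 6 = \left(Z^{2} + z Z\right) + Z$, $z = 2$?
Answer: $2314$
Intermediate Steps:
$L{\left(o \right)} = 4$ ($L{\left(o \right)} = -8 + 2 \cdot 6 = -8 + 12 = 4$)
$x{\left(h \right)} = -30 + 6 h$
$P{\left(Z \right)} = 6 + Z^{2} + 3 Z$ ($P{\left(Z \right)} = 6 + \left(\left(Z^{2} + 2 Z\right) + Z\right) = 6 + \left(Z^{2} + 3 Z\right) = 6 + Z^{2} + 3 Z$)
$d = 1444$ ($d = \left(\left(0 + 2\right)^{2} + \left(6 + 4^{2} + 3 \cdot 4\right)\right)^{2} = \left(2^{2} + \left(6 + 16 + 12\right)\right)^{2} = \left(4 + 34\right)^{2} = 38^{2} = 1444$)
$d - x{\left(-140 \right)} = 1444 - \left(-30 + 6 \left(-140\right)\right) = 1444 - \left(-30 - 840\right) = 1444 - -870 = 1444 + 870 = 2314$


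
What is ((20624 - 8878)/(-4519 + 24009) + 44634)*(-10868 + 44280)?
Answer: 14533023950636/9745 ≈ 1.4913e+9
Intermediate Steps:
((20624 - 8878)/(-4519 + 24009) + 44634)*(-10868 + 44280) = (11746/19490 + 44634)*33412 = (11746*(1/19490) + 44634)*33412 = (5873/9745 + 44634)*33412 = (434964203/9745)*33412 = 14533023950636/9745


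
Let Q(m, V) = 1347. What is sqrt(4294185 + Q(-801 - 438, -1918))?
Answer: 2*sqrt(1073883) ≈ 2072.6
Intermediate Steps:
sqrt(4294185 + Q(-801 - 438, -1918)) = sqrt(4294185 + 1347) = sqrt(4295532) = 2*sqrt(1073883)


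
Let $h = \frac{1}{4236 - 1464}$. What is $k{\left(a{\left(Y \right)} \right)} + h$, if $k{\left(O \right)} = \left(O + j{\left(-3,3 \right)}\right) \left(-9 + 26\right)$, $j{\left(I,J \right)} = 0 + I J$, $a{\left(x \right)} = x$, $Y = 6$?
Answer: $- \frac{141371}{2772} \approx -51.0$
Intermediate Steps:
$h = \frac{1}{2772} \approx 0.00036075$
$j{\left(I,J \right)} = I J$
$k{\left(O \right)} = -153 + 17 O$ ($k{\left(O \right)} = \left(O - 9\right) \left(-9 + 26\right) = \left(O - 9\right) 17 = \left(-9 + O\right) 17 = -153 + 17 O$)
$k{\left(a{\left(Y \right)} \right)} + h = \left(-153 + 17 \cdot 6\right) + \frac{1}{2772} = \left(-153 + 102\right) + \frac{1}{2772} = -51 + \frac{1}{2772} = - \frac{141371}{2772}$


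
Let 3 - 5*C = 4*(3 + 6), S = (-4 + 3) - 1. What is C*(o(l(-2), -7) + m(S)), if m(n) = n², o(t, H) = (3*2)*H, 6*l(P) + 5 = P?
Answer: 1254/5 ≈ 250.80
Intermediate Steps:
l(P) = -⅚ + P/6
o(t, H) = 6*H
S = -2 (S = -1 - 1 = -2)
C = -33/5 (C = ⅗ - 4*(3 + 6)/5 = ⅗ - 4*9/5 = ⅗ - ⅕*36 = ⅗ - 36/5 = -33/5 ≈ -6.6000)
C*(o(l(-2), -7) + m(S)) = -33*(6*(-7) + (-2)²)/5 = -33*(-42 + 4)/5 = -33/5*(-38) = 1254/5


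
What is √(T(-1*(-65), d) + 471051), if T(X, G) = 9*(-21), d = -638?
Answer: 3*√52318 ≈ 686.19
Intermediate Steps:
T(X, G) = -189
√(T(-1*(-65), d) + 471051) = √(-189 + 471051) = √470862 = 3*√52318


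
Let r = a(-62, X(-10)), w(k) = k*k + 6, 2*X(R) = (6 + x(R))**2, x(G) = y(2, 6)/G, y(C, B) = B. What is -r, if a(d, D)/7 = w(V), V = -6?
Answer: -294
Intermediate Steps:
x(G) = 6/G
X(R) = (6 + 6/R)**2/2
w(k) = 6 + k**2 (w(k) = k**2 + 6 = 6 + k**2)
a(d, D) = 294 (a(d, D) = 7*(6 + (-6)**2) = 7*(6 + 36) = 7*42 = 294)
r = 294
-r = -1*294 = -294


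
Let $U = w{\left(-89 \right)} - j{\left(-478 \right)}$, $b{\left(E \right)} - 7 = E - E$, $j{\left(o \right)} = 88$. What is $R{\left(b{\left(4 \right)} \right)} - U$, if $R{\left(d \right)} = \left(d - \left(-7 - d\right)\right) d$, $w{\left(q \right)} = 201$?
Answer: $34$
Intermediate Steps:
$b{\left(E \right)} = 7$ ($b{\left(E \right)} = 7 + \left(E - E\right) = 7 + 0 = 7$)
$R{\left(d \right)} = d \left(7 + 2 d\right)$ ($R{\left(d \right)} = \left(d + \left(7 + d\right)\right) d = \left(7 + 2 d\right) d = d \left(7 + 2 d\right)$)
$U = 113$ ($U = 201 - 88 = 113$)
$R{\left(b{\left(4 \right)} \right)} - U = 7 \left(7 + 2 \cdot 7\right) - 113 = 7 \left(7 + 14\right) - 113 = 7 \cdot 21 - 113 = 147 - 113 = 34$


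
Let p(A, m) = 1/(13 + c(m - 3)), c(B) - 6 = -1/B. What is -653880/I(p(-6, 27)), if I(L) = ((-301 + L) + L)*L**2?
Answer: 2566380236875/3285768 ≈ 7.8106e+5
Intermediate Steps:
c(B) = 6 - 1/B
p(A, m) = 1/(19 - 1/(-3 + m)) (p(A, m) = 1/(13 + (6 - 1/(m - 3))) = 1/(13 + (6 - 1/(-3 + m))) = 1/(19 - 1/(-3 + m)))
I(L) = L**2*(-301 + 2*L) (I(L) = (-301 + 2*L)*L**2 = L**2*(-301 + 2*L))
-653880/I(p(-6, 27)) = -653880*(-58 + 19*27)**2/((-301 + 2*((-3 + 27)/(-58 + 19*27)))*(-3 + 27)**2) = -653880*(-58 + 513)**2/(576*(-301 + 2*(24/(-58 + 513)))) = -653880*207025/(576*(-301 + 2*(24/455))) = -653880*207025/(576*(-301 + 48/455)) = -653880/((576/207025)*(-136907/455)) = -653880/(-78858432/94196375) = -653880*(-94196375/78858432) = 2566380236875/3285768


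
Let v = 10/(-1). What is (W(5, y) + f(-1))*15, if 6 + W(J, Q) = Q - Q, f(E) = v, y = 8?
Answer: -240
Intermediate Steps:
v = -10 (v = 10*(-1) = -10)
f(E) = -10
W(J, Q) = -6 (W(J, Q) = -6 + (Q - Q) = -6 + 0 = -6)
(W(5, y) + f(-1))*15 = (-6 - 10)*15 = -16*15 = -240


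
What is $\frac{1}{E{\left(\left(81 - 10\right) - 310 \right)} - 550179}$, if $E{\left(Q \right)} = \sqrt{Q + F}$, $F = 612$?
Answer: $- \frac{550179}{302696931668} - \frac{\sqrt{373}}{302696931668} \approx -1.8177 \cdot 10^{-6}$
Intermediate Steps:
$E{\left(Q \right)} = \sqrt{612 + Q}$ ($E{\left(Q \right)} = \sqrt{Q + 612} = \sqrt{612 + Q}$)
$\frac{1}{E{\left(\left(81 - 10\right) - 310 \right)} - 550179} = \frac{1}{\sqrt{612 + \left(\left(81 - 10\right) - 310\right)} - 550179} = \frac{1}{\sqrt{612 + \left(71 - 310\right)} - 550179} = \frac{1}{\sqrt{612 - 239} - 550179} = \frac{1}{\sqrt{373} - 550179} = \frac{1}{-550179 + \sqrt{373}}$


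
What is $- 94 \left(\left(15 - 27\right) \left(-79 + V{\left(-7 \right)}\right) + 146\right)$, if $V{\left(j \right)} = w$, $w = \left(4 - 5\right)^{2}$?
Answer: $-101708$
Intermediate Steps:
$w = 1$ ($w = \left(-1\right)^{2} = 1$)
$V{\left(j \right)} = 1$
$- 94 \left(\left(15 - 27\right) \left(-79 + V{\left(-7 \right)}\right) + 146\right) = - 94 \left(\left(15 - 27\right) \left(-79 + 1\right) + 146\right) = - 94 \left(\left(-12\right) \left(-78\right) + 146\right) = - 94 \left(936 + 146\right) = \left(-94\right) 1082 = -101708$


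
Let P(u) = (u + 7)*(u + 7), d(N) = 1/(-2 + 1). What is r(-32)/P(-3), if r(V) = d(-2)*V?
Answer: 2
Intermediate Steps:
d(N) = -1 (d(N) = 1/(-1) = -1)
P(u) = (7 + u)² (P(u) = (7 + u)*(7 + u) = (7 + u)²)
r(V) = -V
r(-32)/P(-3) = (-1*(-32))/((7 - 3)²) = 32/(4²) = 32/16 = 32*(1/16) = 2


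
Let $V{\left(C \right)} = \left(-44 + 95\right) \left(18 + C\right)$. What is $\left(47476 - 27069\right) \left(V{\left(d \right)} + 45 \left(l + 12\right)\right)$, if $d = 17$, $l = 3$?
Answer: $50201220$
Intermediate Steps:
$V{\left(C \right)} = 918 + 51 C$ ($V{\left(C \right)} = 51 \left(18 + C\right) = 918 + 51 C$)
$\left(47476 - 27069\right) \left(V{\left(d \right)} + 45 \left(l + 12\right)\right) = \left(47476 - 27069\right) \left(\left(918 + 51 \cdot 17\right) + 45 \left(3 + 12\right)\right) = 20407 \left(\left(918 + 867\right) + 45 \cdot 15\right) = 20407 \left(1785 + 675\right) = 20407 \cdot 2460 = 50201220$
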